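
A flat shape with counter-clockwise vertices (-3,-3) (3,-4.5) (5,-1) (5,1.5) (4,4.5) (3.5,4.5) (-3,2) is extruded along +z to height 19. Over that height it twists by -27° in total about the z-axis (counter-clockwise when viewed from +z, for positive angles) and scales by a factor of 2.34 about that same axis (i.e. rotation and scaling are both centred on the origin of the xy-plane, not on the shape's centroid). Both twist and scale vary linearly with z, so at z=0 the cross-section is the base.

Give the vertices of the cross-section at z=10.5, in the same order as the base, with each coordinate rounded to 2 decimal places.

t = z/height = 10.5/19 = 0.552632
s = 1 + (scale-1)·z/height = 1 + (2.34-1)·10.5/19 = 1.740526
θ = twist·z/height = -27°·10.5/19 = -14.9211° = -0.260421 rad
cos θ = 0.966282, sin θ = -0.257488 (intermediates below are computed at full precision and shown rounded to 5 d.p.)
v1: (-3,-3) → rotate → (-3.67131,-2.12638) → ×s → (-6.39001,-3.70102) → (-6.39,-3.70)
v2: (3,-4.5) → rotate → (1.74015,-5.12073) → ×s → (3.02878,-8.91277) → (3.03,-8.91)
v3: (5,-1) → rotate → (4.57392,-2.25372) → ×s → (7.96103,-3.92266) → (7.96,-3.92)
v4: (5,1.5) → rotate → (5.21764,0.16198) → ×s → (9.08144,0.28194) → (9.08,0.28)
v5: (4,4.5) → rotate → (5.02382,3.31832) → ×s → (8.74409,5.77562) → (8.74,5.78)
v6: (3.5,4.5) → rotate → (4.54068,3.44706) → ×s → (7.90317,5.99970) → (7.90,6.00)
v7: (-3,2) → rotate → (-2.38387,2.70503) → ×s → (-4.14919,4.70817) → (-4.15,4.71)

Cross-section at z=10.5: (-6.39,-3.70) (3.03,-8.91) (7.96,-3.92) (9.08,0.28) (8.74,5.78) (7.90,6.00) (-4.15,4.71)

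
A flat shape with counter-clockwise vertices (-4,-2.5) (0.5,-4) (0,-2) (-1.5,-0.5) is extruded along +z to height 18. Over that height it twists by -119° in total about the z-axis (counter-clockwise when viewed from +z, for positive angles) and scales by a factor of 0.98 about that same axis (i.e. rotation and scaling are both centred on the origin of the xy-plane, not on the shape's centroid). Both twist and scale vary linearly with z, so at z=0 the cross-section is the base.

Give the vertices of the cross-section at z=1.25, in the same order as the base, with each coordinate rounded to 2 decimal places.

Cross-section at z=1.25: (-4.31,-1.90) (-0.08,-4.02) (-0.29,-1.98) (-1.55,-0.28)

t = z/height = 1.25/18 = 0.0694444
s = 1 + (scale-1)·z/height = 1 + (0.98-1)·1.25/18 = 0.998611
θ = twist·z/height = -119°·1.25/18 = -8.2639° = -0.144232 rad
cos θ = 0.989617, sin θ = -0.143733 (intermediates below are computed at full precision and shown rounded to 5 d.p.)
v1: (-4,-2.5) → rotate → (-4.31780,-1.89911) → ×s → (-4.31180,-1.89647) → (-4.31,-1.90)
v2: (0.5,-4) → rotate → (-0.08012,-4.03033) → ×s → (-0.08001,-4.02473) → (-0.08,-4.02)
v3: (0,-2) → rotate → (-0.28747,-1.97923) → ×s → (-0.28707,-1.97648) → (-0.29,-1.98)
v4: (-1.5,-0.5) → rotate → (-1.55629,-0.27921) → ×s → (-1.55413,-0.27882) → (-1.55,-0.28)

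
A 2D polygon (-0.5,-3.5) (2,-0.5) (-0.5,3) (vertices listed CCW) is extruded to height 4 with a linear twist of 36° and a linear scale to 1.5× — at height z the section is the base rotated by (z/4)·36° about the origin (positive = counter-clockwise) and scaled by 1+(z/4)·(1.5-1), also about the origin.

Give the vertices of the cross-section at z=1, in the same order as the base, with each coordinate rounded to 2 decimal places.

t = z/height = 1/4 = 0.25
s = 1 + (scale-1)·z/height = 1 + (1.5-1)·1/4 = 1.125000
θ = twist·z/height = 36°·1/4 = 9.0000° = 0.157080 rad
cos θ = 0.987688, sin θ = 0.156434 (intermediates below are computed at full precision and shown rounded to 5 d.p.)
v1: (-0.5,-3.5) → rotate → (0.05368,-3.53513) → ×s → (0.06039,-3.97702) → (0.06,-3.98)
v2: (2,-0.5) → rotate → (2.05359,-0.18098) → ×s → (2.31029,-0.20360) → (2.31,-0.20)
v3: (-0.5,3) → rotate → (-0.96315,2.88485) → ×s → (-1.08354,3.24545) → (-1.08,3.25)

Cross-section at z=1: (0.06,-3.98) (2.31,-0.20) (-1.08,3.25)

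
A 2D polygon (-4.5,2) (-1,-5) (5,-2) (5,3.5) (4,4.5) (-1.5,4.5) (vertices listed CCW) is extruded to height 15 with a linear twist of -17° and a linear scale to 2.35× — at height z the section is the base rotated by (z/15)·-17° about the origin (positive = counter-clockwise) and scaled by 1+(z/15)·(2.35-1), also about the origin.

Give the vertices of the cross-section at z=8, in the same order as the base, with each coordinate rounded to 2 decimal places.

Cross-section at z=8: (-7.10,4.62) (-3.05,-8.22) (7.95,-4.75) (9.44,4.59) (8.01,6.56) (-1.33,8.05)

t = z/height = 8/15 = 0.533333
s = 1 + (scale-1)·z/height = 1 + (2.35-1)·8/15 = 1.720000
θ = twist·z/height = -17°·8/15 = -9.0667° = -0.158243 rad
cos θ = 0.987506, sin θ = -0.157584 (intermediates below are computed at full precision and shown rounded to 5 d.p.)
v1: (-4.5,2) → rotate → (-4.12861,2.68414) → ×s → (-7.10121,4.61672) → (-7.10,4.62)
v2: (-1,-5) → rotate → (-1.77542,-4.77994) → ×s → (-3.05373,-8.22150) → (-3.05,-8.22)
v3: (5,-2) → rotate → (4.62236,-2.76293) → ×s → (7.95046,-4.75224) → (7.95,-4.75)
v4: (5,3.5) → rotate → (5.48907,2.66835) → ×s → (9.44120,4.58957) → (9.44,4.59)
v5: (4,4.5) → rotate → (4.65915,3.81344) → ×s → (8.01374,6.55912) → (8.01,6.56)
v6: (-1.5,4.5) → rotate → (-0.77213,4.68015) → ×s → (-1.32807,8.04986) → (-1.33,8.05)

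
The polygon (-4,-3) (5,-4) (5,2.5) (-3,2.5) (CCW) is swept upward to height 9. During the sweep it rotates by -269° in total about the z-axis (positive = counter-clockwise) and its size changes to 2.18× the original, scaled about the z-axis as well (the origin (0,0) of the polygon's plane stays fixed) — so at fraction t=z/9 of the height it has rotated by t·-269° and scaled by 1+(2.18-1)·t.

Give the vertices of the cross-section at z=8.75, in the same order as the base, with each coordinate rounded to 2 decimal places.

Cross-section at z=8.75: (7.64,-7.55) (6.91,11.88) (-6.89,9.83) (-4.36,-7.16)

t = z/height = 8.75/9 = 0.972222
s = 1 + (scale-1)·z/height = 1 + (2.18-1)·8.75/9 = 2.147222
θ = twist·z/height = -269°·8.75/9 = -261.5278° = -4.564521 rad
cos θ = -0.147330, sin θ = 0.989087 (intermediates below are computed at full precision and shown rounded to 5 d.p.)
v1: (-4,-3) → rotate → (3.55658,-3.51436) → ×s → (7.63677,-7.54611) → (7.64,-7.55)
v2: (5,-4) → rotate → (3.21970,5.53476) → ×s → (6.91341,11.88435) → (6.91,11.88)
v3: (5,2.5) → rotate → (-3.20937,4.57711) → ×s → (-6.89123,9.82808) → (-6.89,9.83)
v4: (-3,2.5) → rotate → (-2.03073,-3.33559) → ×s → (-4.36043,-7.16225) → (-4.36,-7.16)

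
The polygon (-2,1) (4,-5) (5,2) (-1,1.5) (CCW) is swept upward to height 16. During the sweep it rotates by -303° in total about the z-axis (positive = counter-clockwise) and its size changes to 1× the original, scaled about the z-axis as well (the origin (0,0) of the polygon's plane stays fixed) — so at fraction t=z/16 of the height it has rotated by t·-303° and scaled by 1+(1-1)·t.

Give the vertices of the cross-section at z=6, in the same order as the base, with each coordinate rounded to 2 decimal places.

t = z/height = 6/16 = 0.375
s = 1 + (scale-1)·z/height = 1 + (1-1)·6/16 = 1.000000
θ = twist·z/height = -303°·6/16 = -113.6250° = -1.983130 rad
cos θ = -0.400749, sin θ = -0.916188 (intermediates below are computed at full precision and shown rounded to 5 d.p.)
v1: (-2,1) → rotate → (1.71769,1.43163) → ×s → (1.71769,1.43163) → (1.72,1.43)
v2: (4,-5) → rotate → (-6.18394,-1.66101) → ×s → (-6.18394,-1.66101) → (-6.18,-1.66)
v3: (5,2) → rotate → (-0.17137,-5.38244) → ×s → (-0.17137,-5.38244) → (-0.17,-5.38)
v4: (-1,1.5) → rotate → (1.77503,0.31506) → ×s → (1.77503,0.31506) → (1.78,0.32)

Cross-section at z=6: (1.72,1.43) (-6.18,-1.66) (-0.17,-5.38) (1.78,0.32)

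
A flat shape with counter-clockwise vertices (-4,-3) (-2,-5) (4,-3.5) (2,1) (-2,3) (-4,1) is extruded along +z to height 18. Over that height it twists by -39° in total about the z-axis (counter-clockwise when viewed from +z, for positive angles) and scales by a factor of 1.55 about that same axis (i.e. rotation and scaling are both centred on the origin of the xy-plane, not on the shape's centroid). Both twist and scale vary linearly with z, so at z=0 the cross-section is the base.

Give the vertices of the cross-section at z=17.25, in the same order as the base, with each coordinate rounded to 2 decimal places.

Cross-section at z=17.25: (-7.64,0.07) (-7.06,-4.21) (1.61,-7.96) (3.35,-0.64) (0.35,5.49) (-3.93,4.92)

t = z/height = 17.25/18 = 0.958333
s = 1 + (scale-1)·z/height = 1 + (1.55-1)·17.25/18 = 1.527083
θ = twist·z/height = -39°·17.25/18 = -37.3750° = -0.652317 rad
cos θ = 0.794680, sin θ = -0.607029 (intermediates below are computed at full precision and shown rounded to 5 d.p.)
v1: (-4,-3) → rotate → (-4.99981,0.04408) → ×s → (-7.63512,0.06731) → (-7.64,0.07)
v2: (-2,-5) → rotate → (-4.62450,-2.75934) → ×s → (-7.06200,-4.21374) → (-7.06,-4.21)
v3: (4,-3.5) → rotate → (1.05412,-5.20950) → ×s → (1.60972,-7.95533) → (1.61,-7.96)
v4: (2,1) → rotate → (2.19639,-0.41938) → ×s → (3.35407,-0.64043) → (3.35,-0.64)
v5: (-2,3) → rotate → (0.23173,3.59810) → ×s → (0.35387,5.49459) → (0.35,5.49)
v6: (-4,1) → rotate → (-2.57169,3.22280) → ×s → (-3.92718,4.92148) → (-3.93,4.92)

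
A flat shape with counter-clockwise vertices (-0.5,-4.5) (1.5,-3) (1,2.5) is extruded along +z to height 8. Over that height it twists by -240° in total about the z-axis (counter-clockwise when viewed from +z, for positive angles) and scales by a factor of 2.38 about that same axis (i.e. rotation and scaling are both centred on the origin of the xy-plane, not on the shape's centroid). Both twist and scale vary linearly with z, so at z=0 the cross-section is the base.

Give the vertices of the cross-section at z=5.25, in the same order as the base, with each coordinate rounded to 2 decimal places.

t = z/height = 5.25/8 = 0.65625
s = 1 + (scale-1)·z/height = 1 + (2.38-1)·5.25/8 = 1.905625
θ = twist·z/height = -240°·5.25/8 = -157.5000° = -2.748894 rad
cos θ = -0.923880, sin θ = -0.382683 (intermediates below are computed at full precision and shown rounded to 5 d.p.)
v1: (-0.5,-4.5) → rotate → (-1.26014,4.34880) → ×s → (-2.40135,8.28718) → (-2.40,8.29)
v2: (1.5,-3) → rotate → (-2.53387,2.19761) → ×s → (-4.82861,4.18783) → (-4.83,4.19)
v3: (1,2.5) → rotate → (0.03283,-2.69238) → ×s → (0.06256,-5.13067) → (0.06,-5.13)

Cross-section at z=5.25: (-2.40,8.29) (-4.83,4.19) (0.06,-5.13)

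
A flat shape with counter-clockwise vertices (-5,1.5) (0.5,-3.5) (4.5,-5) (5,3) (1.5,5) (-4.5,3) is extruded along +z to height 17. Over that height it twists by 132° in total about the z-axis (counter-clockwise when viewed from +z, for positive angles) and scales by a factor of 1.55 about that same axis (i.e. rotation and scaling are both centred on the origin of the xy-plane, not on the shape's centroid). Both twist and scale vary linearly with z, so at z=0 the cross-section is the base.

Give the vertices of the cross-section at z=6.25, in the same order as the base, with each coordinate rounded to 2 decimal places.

Cross-section at z=6.25: (-5.33,-3.31) (3.55,-2.34) (8.09,0.07) (1.28,6.89) (-3.31,5.33) (-6.29,-1.67)

t = z/height = 6.25/17 = 0.367647
s = 1 + (scale-1)·z/height = 1 + (1.55-1)·6.25/17 = 1.202206
θ = twist·z/height = 132°·6.25/17 = 48.5294° = 0.846998 rad
cos θ = 0.662235, sin θ = 0.749296 (intermediates below are computed at full precision and shown rounded to 5 d.p.)
v1: (-5,1.5) → rotate → (-4.43512,-2.75313) → ×s → (-5.33193,-3.30982) → (-5.33,-3.31)
v2: (0.5,-3.5) → rotate → (2.95365,-1.94318) → ×s → (3.55090,-2.33610) → (3.55,-2.34)
v3: (4.5,-5) → rotate → (6.72654,0.06065) → ×s → (8.08668,0.07292) → (8.09,0.07)
v4: (5,3) → rotate → (1.06329,5.73319) → ×s → (1.27829,6.89247) → (1.28,6.89)
v5: (1.5,5) → rotate → (-2.75313,4.43512) → ×s → (-3.30982,5.33193) → (-3.31,5.33)
v6: (-4.5,3) → rotate → (-5.22795,-1.38512) → ×s → (-6.28507,-1.66520) → (-6.29,-1.67)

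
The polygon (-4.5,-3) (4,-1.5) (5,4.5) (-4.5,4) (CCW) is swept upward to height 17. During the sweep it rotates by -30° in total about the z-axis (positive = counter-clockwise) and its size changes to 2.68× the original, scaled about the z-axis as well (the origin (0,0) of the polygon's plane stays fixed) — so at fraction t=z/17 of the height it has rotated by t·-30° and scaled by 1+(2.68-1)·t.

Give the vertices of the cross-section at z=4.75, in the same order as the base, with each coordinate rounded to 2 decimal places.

t = z/height = 4.75/17 = 0.279412
s = 1 + (scale-1)·z/height = 1 + (2.68-1)·4.75/17 = 1.469412
θ = twist·z/height = -30°·4.75/17 = -8.3824° = -0.146300 rad
cos θ = 0.989317, sin θ = -0.145778 (intermediates below are computed at full precision and shown rounded to 5 d.p.)
v1: (-4.5,-3) → rotate → (-4.88926,-2.31195) → ×s → (-7.18434,-3.39721) → (-7.18,-3.40)
v2: (4,-1.5) → rotate → (3.73860,-2.06709) → ×s → (5.49355,-3.03741) → (5.49,-3.04)
v3: (5,4.5) → rotate → (5.60259,3.72304) → ×s → (8.23251,5.47067) → (8.23,5.47)
v4: (-4.5,4) → rotate → (-3.86881,4.61327) → ×s → (-5.68488,6.77880) → (-5.68,6.78)

Cross-section at z=4.75: (-7.18,-3.40) (5.49,-3.04) (8.23,5.47) (-5.68,6.78)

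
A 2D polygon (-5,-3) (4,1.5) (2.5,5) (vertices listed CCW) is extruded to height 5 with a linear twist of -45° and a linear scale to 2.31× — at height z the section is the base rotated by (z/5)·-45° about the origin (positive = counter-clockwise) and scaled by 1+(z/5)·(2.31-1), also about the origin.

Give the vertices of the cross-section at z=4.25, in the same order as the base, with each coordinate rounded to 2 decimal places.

t = z/height = 4.25/5 = 0.85
s = 1 + (scale-1)·z/height = 1 + (2.31-1)·4.25/5 = 2.113500
θ = twist·z/height = -45°·4.25/5 = -38.2500° = -0.667588 rad
cos θ = 0.785317, sin θ = -0.619094 (intermediates below are computed at full precision and shown rounded to 5 d.p.)
v1: (-5,-3) → rotate → (-5.78387,0.73952) → ×s → (-12.22420,1.56297) → (-12.22,1.56)
v2: (4,1.5) → rotate → (4.06991,-1.29840) → ×s → (8.60175,-2.74417) → (8.60,-2.74)
v3: (2.5,5) → rotate → (5.05876,2.37885) → ×s → (10.69169,5.02770) → (10.69,5.03)

Cross-section at z=4.25: (-12.22,1.56) (8.60,-2.74) (10.69,5.03)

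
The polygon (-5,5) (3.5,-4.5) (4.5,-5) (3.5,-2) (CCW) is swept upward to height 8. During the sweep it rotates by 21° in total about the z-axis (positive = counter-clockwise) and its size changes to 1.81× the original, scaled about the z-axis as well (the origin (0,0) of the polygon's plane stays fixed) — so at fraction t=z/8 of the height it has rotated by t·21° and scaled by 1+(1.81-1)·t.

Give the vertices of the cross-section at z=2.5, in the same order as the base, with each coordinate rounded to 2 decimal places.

Cross-section at z=2.5: (-6.94,5.51) (5.00,-5.10) (6.32,-5.58) (4.64,-1.99)

t = z/height = 2.5/8 = 0.3125
s = 1 + (scale-1)·z/height = 1 + (1.81-1)·2.5/8 = 1.253125
θ = twist·z/height = 21°·2.5/8 = 6.5625° = 0.114537 rad
cos θ = 0.993448, sin θ = 0.114287 (intermediates below are computed at full precision and shown rounded to 5 d.p.)
v1: (-5,5) → rotate → (-5.53867,4.39580) → ×s → (-6.94065,5.50849) → (-6.94,5.51)
v2: (3.5,-4.5) → rotate → (3.99136,-4.07051) → ×s → (5.00167,-5.10086) → (5.00,-5.10)
v3: (4.5,-5) → rotate → (5.04195,-4.45295) → ×s → (6.31819,-5.58010) → (6.32,-5.58)
v4: (3.5,-2) → rotate → (3.70564,-1.58689) → ×s → (4.64363,-1.98857) → (4.64,-1.99)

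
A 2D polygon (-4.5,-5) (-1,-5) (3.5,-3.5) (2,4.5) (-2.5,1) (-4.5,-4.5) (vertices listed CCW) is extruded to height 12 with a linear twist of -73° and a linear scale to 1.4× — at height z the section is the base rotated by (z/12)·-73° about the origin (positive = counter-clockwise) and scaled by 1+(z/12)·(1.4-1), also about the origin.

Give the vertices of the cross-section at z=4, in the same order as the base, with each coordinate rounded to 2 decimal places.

t = z/height = 4/12 = 0.333333
s = 1 + (scale-1)·z/height = 1 + (1.4-1)·4/12 = 1.133333
θ = twist·z/height = -73°·4/12 = -24.3333° = -0.424697 rad
cos θ = 0.911164, sin θ = -0.412045 (intermediates below are computed at full precision and shown rounded to 5 d.p.)
v1: (-4.5,-5) → rotate → (-6.16046,-2.70162) → ×s → (-6.98185,-3.06183) → (-6.98,-3.06)
v2: (-1,-5) → rotate → (-2.97139,-4.14377) → ×s → (-3.36757,-4.69628) → (-3.37,-4.70)
v3: (3.5,-3.5) → rotate → (1.74692,-4.63123) → ×s → (1.97984,-5.24873) → (1.98,-5.25)
v4: (2,4.5) → rotate → (3.67653,3.27615) → ×s → (4.16673,3.71297) → (4.17,3.71)
v5: (-2.5,1) → rotate → (-1.86586,1.94128) → ×s → (-2.11465,2.20011) → (-2.11,2.20)
v6: (-4.5,-4.5) → rotate → (-5.95444,-2.24604) → ×s → (-6.74836,-2.54551) → (-6.75,-2.55)

Cross-section at z=4: (-6.98,-3.06) (-3.37,-4.70) (1.98,-5.25) (4.17,3.71) (-2.11,2.20) (-6.75,-2.55)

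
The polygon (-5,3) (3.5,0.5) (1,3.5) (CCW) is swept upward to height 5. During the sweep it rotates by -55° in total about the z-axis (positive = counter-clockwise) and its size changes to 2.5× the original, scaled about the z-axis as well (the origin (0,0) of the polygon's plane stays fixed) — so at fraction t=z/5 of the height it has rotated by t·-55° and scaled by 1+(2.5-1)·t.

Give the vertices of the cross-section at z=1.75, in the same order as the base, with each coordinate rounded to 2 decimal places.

t = z/height = 1.75/5 = 0.35
s = 1 + (scale-1)·z/height = 1 + (2.5-1)·1.75/5 = 1.525000
θ = twist·z/height = -55°·1.75/5 = -19.2500° = -0.335976 rad
cos θ = 0.944089, sin θ = -0.329691 (intermediates below are computed at full precision and shown rounded to 5 d.p.)
v1: (-5,3) → rotate → (-3.73137,4.48072) → ×s → (-5.69034,6.83310) → (-5.69,6.83)
v2: (3.5,0.5) → rotate → (3.46916,-0.68187) → ×s → (5.29046,-1.03986) → (5.29,-1.04)
v3: (1,3.5) → rotate → (2.09801,2.97462) → ×s → (3.19946,4.53630) → (3.20,4.54)

Cross-section at z=1.75: (-5.69,6.83) (5.29,-1.04) (3.20,4.54)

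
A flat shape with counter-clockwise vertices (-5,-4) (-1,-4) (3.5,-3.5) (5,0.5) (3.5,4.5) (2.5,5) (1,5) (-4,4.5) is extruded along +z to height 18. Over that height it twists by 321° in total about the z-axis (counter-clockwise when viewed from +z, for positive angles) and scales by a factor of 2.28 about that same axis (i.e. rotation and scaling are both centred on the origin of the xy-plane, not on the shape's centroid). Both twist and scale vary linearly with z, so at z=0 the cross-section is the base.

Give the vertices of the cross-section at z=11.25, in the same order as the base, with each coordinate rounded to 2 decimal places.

t = z/height = 11.25/18 = 0.625
s = 1 + (scale-1)·z/height = 1 + (2.28-1)·11.25/18 = 1.800000
θ = twist·z/height = 321°·11.25/18 = 200.6250° = 3.501567 rad
cos θ = -0.935906, sin θ = -0.352250 (intermediates below are computed at full precision and shown rounded to 5 d.p.)
v1: (-5,-4) → rotate → (3.27053,5.50487) → ×s → (5.88695,9.90877) → (5.89,9.91)
v2: (-1,-4) → rotate → (-0.47309,4.09587) → ×s → (-0.85157,7.37257) → (-0.85,7.37)
v3: (3.5,-3.5) → rotate → (-4.50855,2.04280) → ×s → (-8.11538,3.67703) → (-8.12,3.68)
v4: (5,0.5) → rotate → (-4.50340,-2.22920) → ×s → (-8.10613,-4.01257) → (-8.11,-4.01)
v5: (3.5,4.5) → rotate → (-1.69055,-5.44445) → ×s → (-3.04298,-9.80001) → (-3.04,-9.80)
v6: (2.5,5) → rotate → (-0.57851,-5.56015) → ×s → (-1.04133,-10.00828) → (-1.04,-10.01)
v7: (1,5) → rotate → (0.82534,-5.03178) → ×s → (1.48562,-9.05720) → (1.49,-9.06)
v8: (-4,4.5) → rotate → (5.32875,-2.80258) → ×s → (9.59175,-5.04464) → (9.59,-5.04)

Cross-section at z=11.25: (5.89,9.91) (-0.85,7.37) (-8.12,3.68) (-8.11,-4.01) (-3.04,-9.80) (-1.04,-10.01) (1.49,-9.06) (9.59,-5.04)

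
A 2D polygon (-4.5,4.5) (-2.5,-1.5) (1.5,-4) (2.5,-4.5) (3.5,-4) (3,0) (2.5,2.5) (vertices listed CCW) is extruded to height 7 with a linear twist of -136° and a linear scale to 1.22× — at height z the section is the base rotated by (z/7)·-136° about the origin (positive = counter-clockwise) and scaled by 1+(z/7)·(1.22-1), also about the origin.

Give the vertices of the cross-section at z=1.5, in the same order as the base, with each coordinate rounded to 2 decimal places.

Cross-section at z=1.5: (-1.82,6.41) (-3.05,-0.10) (-0.67,-4.42) (-0.01,-5.39) (1.16,-5.44) (2.74,-1.53) (3.56,1.01)

t = z/height = 1.5/7 = 0.214286
s = 1 + (scale-1)·z/height = 1 + (1.22-1)·1.5/7 = 1.047143
θ = twist·z/height = -136°·1.5/7 = -29.1429° = -0.508639 rad
cos θ = 0.873408, sin θ = -0.486989 (intermediates below are computed at full precision and shown rounded to 5 d.p.)
v1: (-4.5,4.5) → rotate → (-1.73889,6.12179) → ×s → (-1.82086,6.41039) → (-1.82,6.41)
v2: (-2.5,-1.5) → rotate → (-2.91400,-0.09264) → ×s → (-3.05138,-0.09701) → (-3.05,-0.10)
v3: (1.5,-4) → rotate → (-0.63784,-4.22412) → ×s → (-0.66791,-4.42325) → (-0.67,-4.42)
v4: (2.5,-4.5) → rotate → (-0.00793,-5.14781) → ×s → (-0.00830,-5.39049) → (-0.01,-5.39)
v5: (3.5,-4) → rotate → (1.10897,-5.19809) → ×s → (1.16125,-5.44315) → (1.16,-5.44)
v6: (3,0) → rotate → (2.62022,-1.46097) → ×s → (2.74375,-1.52984) → (2.74,-1.53)
v7: (2.5,2.5) → rotate → (3.40099,0.96605) → ×s → (3.56133,1.01159) → (3.56,1.01)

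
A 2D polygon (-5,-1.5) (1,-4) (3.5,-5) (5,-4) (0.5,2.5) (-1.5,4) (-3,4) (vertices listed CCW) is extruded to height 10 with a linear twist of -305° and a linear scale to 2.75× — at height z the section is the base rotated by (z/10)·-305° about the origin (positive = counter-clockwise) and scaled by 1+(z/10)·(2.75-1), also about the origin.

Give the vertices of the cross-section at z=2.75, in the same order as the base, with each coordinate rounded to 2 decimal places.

t = z/height = 2.75/10 = 0.275
s = 1 + (scale-1)·z/height = 1 + (2.75-1)·2.75/10 = 1.481250
θ = twist·z/height = -305°·2.75/10 = -83.8750° = -1.463895 rad
cos θ = 0.106698, sin θ = -0.994291 (intermediates below are computed at full precision and shown rounded to 5 d.p.)
v1: (-5,-1.5) → rotate → (-2.02493,4.81141) → ×s → (-2.99942,7.12690) → (-3.00,7.13)
v2: (1,-4) → rotate → (-3.87047,-1.42108) → ×s → (-5.73313,-2.10498) → (-5.73,-2.10)
v3: (3.5,-5) → rotate → (-4.59801,-4.01351) → ×s → (-6.81081,-5.94501) → (-6.81,-5.95)
v4: (5,-4) → rotate → (-3.44368,-5.39825) → ×s → (-5.10095,-7.99616) → (-5.10,-8.00)
v5: (0.5,2.5) → rotate → (2.53908,-0.23040) → ×s → (3.76101,-0.34128) → (3.76,-0.34)
v6: (-1.5,4) → rotate → (3.81712,1.91823) → ×s → (5.65411,2.84138) → (5.65,2.84)
v7: (-3,4) → rotate → (3.65707,3.40967) → ×s → (5.41704,5.05057) → (5.42,5.05)

Cross-section at z=2.75: (-3.00,7.13) (-5.73,-2.10) (-6.81,-5.95) (-5.10,-8.00) (3.76,-0.34) (5.65,2.84) (5.42,5.05)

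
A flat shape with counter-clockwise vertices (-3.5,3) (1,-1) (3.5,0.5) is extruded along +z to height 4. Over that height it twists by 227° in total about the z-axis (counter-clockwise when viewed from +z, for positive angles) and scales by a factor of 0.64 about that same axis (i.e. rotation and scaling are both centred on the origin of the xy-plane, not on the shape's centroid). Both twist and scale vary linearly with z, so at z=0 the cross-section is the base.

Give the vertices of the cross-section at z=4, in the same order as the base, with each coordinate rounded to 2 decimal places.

Cross-section at z=4: (2.93,0.33) (-0.90,-0.03) (-1.29,-1.86)

t = z/height = 4/4 = 1
s = 1 + (scale-1)·z/height = 1 + (0.64-1)·4/4 = 0.640000
θ = twist·z/height = 227°·4/4 = 227.0000° = 3.961897 rad
cos θ = -0.681998, sin θ = -0.731354 (intermediates below are computed at full precision and shown rounded to 5 d.p.)
v1: (-3.5,3) → rotate → (4.58106,0.51374) → ×s → (2.93188,0.32880) → (2.93,0.33)
v2: (1,-1) → rotate → (-1.41335,-0.04936) → ×s → (-0.90455,-0.03159) → (-0.90,-0.03)
v3: (3.5,0.5) → rotate → (-2.02132,-2.90074) → ×s → (-1.29364,-1.85647) → (-1.29,-1.86)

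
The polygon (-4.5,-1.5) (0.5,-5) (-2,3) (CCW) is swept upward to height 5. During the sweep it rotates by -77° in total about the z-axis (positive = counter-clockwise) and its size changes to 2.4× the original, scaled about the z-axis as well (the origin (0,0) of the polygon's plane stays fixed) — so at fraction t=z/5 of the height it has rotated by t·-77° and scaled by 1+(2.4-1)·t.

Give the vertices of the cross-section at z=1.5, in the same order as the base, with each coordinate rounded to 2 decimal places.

Cross-section at z=1.5: (-6.71,0.55) (-2.13,-6.81) (-0.94,5.03)

t = z/height = 1.5/5 = 0.3
s = 1 + (scale-1)·z/height = 1 + (2.4-1)·1.5/5 = 1.420000
θ = twist·z/height = -77°·1.5/5 = -23.1000° = -0.403171 rad
cos θ = 0.919821, sin θ = -0.392337 (intermediates below are computed at full precision and shown rounded to 5 d.p.)
v1: (-4.5,-1.5) → rotate → (-4.72770,0.38578) → ×s → (-6.71334,0.54781) → (-6.71,0.55)
v2: (0.5,-5) → rotate → (-1.50177,-4.79528) → ×s → (-2.13252,-6.80929) → (-2.13,-6.81)
v3: (-2,3) → rotate → (-0.66263,3.54414) → ×s → (-0.94094,5.03268) → (-0.94,5.03)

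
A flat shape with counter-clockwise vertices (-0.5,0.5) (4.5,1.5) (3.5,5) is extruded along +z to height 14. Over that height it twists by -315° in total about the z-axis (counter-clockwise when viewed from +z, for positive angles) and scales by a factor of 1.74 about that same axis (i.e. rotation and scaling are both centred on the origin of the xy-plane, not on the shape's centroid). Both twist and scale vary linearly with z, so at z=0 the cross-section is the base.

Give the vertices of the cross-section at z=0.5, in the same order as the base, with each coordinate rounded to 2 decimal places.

Cross-section at z=0.5: (-0.40,0.60) (4.83,0.61) (4.52,4.33)

t = z/height = 0.5/14 = 0.0357143
s = 1 + (scale-1)·z/height = 1 + (1.74-1)·0.5/14 = 1.026429
θ = twist·z/height = -315°·0.5/14 = -11.2500° = -0.196350 rad
cos θ = 0.980785, sin θ = -0.195090 (intermediates below are computed at full precision and shown rounded to 5 d.p.)
v1: (-0.5,0.5) → rotate → (-0.39285,0.58794) → ×s → (-0.40323,0.60348) → (-0.40,0.60)
v2: (4.5,1.5) → rotate → (4.70617,0.59327) → ×s → (4.83055,0.60895) → (4.83,0.61)
v3: (3.5,5) → rotate → (4.40820,4.22111) → ×s → (4.52470,4.33267) → (4.52,4.33)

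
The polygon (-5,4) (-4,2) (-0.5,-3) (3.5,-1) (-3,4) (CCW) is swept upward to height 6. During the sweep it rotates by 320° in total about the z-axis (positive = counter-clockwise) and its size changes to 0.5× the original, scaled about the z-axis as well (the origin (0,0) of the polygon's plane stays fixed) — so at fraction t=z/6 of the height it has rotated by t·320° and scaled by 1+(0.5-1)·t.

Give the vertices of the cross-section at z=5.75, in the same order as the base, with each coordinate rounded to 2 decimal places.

Cross-section at z=5.75: (0.12,3.33) (-0.41,2.29) (-1.41,-0.72) (0.67,-1.77) (0.74,2.50)

t = z/height = 5.75/6 = 0.958333
s = 1 + (scale-1)·z/height = 1 + (0.5-1)·5.75/6 = 0.520833
θ = twist·z/height = 320°·5.75/6 = 306.6667° = 5.352343 rad
cos θ = 0.597159, sin θ = -0.802123 (intermediates below are computed at full precision and shown rounded to 5 d.p.)
v1: (-5,4) → rotate → (0.22270,6.39925) → ×s → (0.11599,3.33294) → (0.12,3.33)
v2: (-4,2) → rotate → (-0.78439,4.40281) → ×s → (-0.40854,2.29313) → (-0.41,2.29)
v3: (-0.5,-3) → rotate → (-2.70495,-1.39041) → ×s → (-1.40883,-0.72417) → (-1.41,-0.72)
v4: (3.5,-1) → rotate → (1.28793,-3.40459) → ×s → (0.67080,-1.77322) → (0.67,-1.77)
v5: (-3,4) → rotate → (1.41702,4.79500) → ×s → (0.73803,2.49740) → (0.74,2.50)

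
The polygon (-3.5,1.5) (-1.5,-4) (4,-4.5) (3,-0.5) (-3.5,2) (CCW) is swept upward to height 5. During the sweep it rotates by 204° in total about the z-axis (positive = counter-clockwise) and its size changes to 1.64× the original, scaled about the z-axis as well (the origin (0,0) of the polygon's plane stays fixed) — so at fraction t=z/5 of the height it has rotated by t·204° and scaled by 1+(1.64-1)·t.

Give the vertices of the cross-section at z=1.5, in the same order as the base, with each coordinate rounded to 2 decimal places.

Cross-section at z=1.5: (-3.58,-2.79) (3.32,-3.86) (7.00,1.59) (2.25,2.85) (-4.10,-2.51)

t = z/height = 1.5/5 = 0.3
s = 1 + (scale-1)·z/height = 1 + (1.64-1)·1.5/5 = 1.192000
θ = twist·z/height = 204°·1.5/5 = 61.2000° = 1.068142 rad
cos θ = 0.481754, sin θ = 0.876307 (intermediates below are computed at full precision and shown rounded to 5 d.p.)
v1: (-3.5,1.5) → rotate → (-3.00060,-2.34444) → ×s → (-3.57671,-2.79458) → (-3.58,-2.79)
v2: (-1.5,-4) → rotate → (2.78260,-3.24147) → ×s → (3.31685,-3.86384) → (3.32,-3.86)
v3: (4,-4.5) → rotate → (5.87039,1.33734) → ×s → (6.99751,1.59410) → (7.00,1.59)
v4: (3,-0.5) → rotate → (1.88341,2.38804) → ×s → (2.24503,2.84655) → (2.25,2.85)
v5: (-3.5,2) → rotate → (-3.43875,-2.10357) → ×s → (-4.09899,-2.50745) → (-4.10,-2.51)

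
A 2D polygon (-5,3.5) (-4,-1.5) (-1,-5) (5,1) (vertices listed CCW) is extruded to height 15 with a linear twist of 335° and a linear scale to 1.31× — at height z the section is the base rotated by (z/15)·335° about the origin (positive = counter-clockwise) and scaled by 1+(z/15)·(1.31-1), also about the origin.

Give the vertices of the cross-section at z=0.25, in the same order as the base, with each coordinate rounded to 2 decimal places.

t = z/height = 0.25/15 = 0.0166667
s = 1 + (scale-1)·z/height = 1 + (1.31-1)·0.25/15 = 1.005167
θ = twist·z/height = 335°·0.25/15 = 5.5833° = 0.097448 rad
cos θ = 0.995256, sin θ = 0.097293 (intermediates below are computed at full precision and shown rounded to 5 d.p.)
v1: (-5,3.5) → rotate → (-5.31681,2.99693) → ×s → (-5.34428,3.01241) → (-5.34,3.01)
v2: (-4,-1.5) → rotate → (-3.83508,-1.88206) → ×s → (-3.85490,-1.89178) → (-3.85,-1.89)
v3: (-1,-5) → rotate → (-0.50879,-5.07357) → ×s → (-0.51142,-5.09979) → (-0.51,-5.10)
v4: (5,1) → rotate → (4.87899,1.48172) → ×s → (4.90419,1.48938) → (4.90,1.49)

Cross-section at z=0.25: (-5.34,3.01) (-3.85,-1.89) (-0.51,-5.10) (4.90,1.49)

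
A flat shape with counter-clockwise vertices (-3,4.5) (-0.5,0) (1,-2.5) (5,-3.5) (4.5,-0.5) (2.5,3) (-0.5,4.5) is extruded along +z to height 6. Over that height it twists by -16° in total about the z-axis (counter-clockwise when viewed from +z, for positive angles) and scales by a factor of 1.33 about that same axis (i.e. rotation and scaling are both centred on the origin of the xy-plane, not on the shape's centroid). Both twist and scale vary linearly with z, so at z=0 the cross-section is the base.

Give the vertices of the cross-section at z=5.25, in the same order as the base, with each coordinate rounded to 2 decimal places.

t = z/height = 5.25/6 = 0.875
s = 1 + (scale-1)·z/height = 1 + (1.33-1)·5.25/6 = 1.288750
θ = twist·z/height = -16°·5.25/6 = -14.0000° = -0.244346 rad
cos θ = 0.970296, sin θ = -0.241922 (intermediates below are computed at full precision and shown rounded to 5 d.p.)
v1: (-3,4.5) → rotate → (-1.82224,5.09210) → ×s → (-2.34841,6.56244) → (-2.35,6.56)
v2: (-0.5,0) → rotate → (-0.48515,0.12096) → ×s → (-0.62523,0.15589) → (-0.63,0.16)
v3: (1,-2.5) → rotate → (0.36549,-2.66766) → ×s → (0.47103,-3.43795) → (0.47,-3.44)
v4: (5,-3.5) → rotate → (4.00475,-4.60564) → ×s → (5.16112,-5.93552) → (5.16,-5.94)
v5: (4.5,-0.5) → rotate → (4.24537,-1.57380) → ×s → (5.47122,-2.02823) → (5.47,-2.03)
v6: (2.5,3) → rotate → (3.15151,2.30608) → ×s → (4.06150,2.97196) → (4.06,2.97)
v7: (-0.5,4.5) → rotate → (0.60350,4.48729) → ×s → (0.77776,5.78300) → (0.78,5.78)

Cross-section at z=5.25: (-2.35,6.56) (-0.63,0.16) (0.47,-3.44) (5.16,-5.94) (5.47,-2.03) (4.06,2.97) (0.78,5.78)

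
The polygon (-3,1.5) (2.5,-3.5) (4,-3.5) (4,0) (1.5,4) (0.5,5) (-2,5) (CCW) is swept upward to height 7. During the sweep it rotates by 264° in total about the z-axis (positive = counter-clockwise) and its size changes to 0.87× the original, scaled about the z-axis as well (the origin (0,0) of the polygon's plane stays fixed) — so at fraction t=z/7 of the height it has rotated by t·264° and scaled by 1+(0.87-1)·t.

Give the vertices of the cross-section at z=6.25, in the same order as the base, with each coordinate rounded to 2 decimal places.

Cross-section at z=6.25: (2.59,1.44) (-3.80,-0.08) (-4.55,-1.18) (-1.99,-2.92) (2.17,-3.09) (3.40,-2.85) (4.65,-1.03)

t = z/height = 6.25/7 = 0.892857
s = 1 + (scale-1)·z/height = 1 + (0.87-1)·6.25/7 = 0.883929
θ = twist·z/height = 264°·6.25/7 = 235.7143° = 4.113990 rad
cos θ = -0.563320, sin θ = -0.826239 (intermediates below are computed at full precision and shown rounded to 5 d.p.)
v1: (-3,1.5) → rotate → (2.92932,1.63374) → ×s → (2.58931,1.44411) → (2.59,1.44)
v2: (2.5,-3.5) → rotate → (-4.30014,-0.09398) → ×s → (-3.80101,-0.08307) → (-3.80,-0.08)
v3: (4,-3.5) → rotate → (-5.14512,-1.33333) → ×s → (-4.54791,-1.17857) → (-4.55,-1.18)
v4: (4,0) → rotate → (-2.25328,-3.30496) → ×s → (-1.99174,-2.92134) → (-1.99,-2.92)
v5: (1.5,4) → rotate → (2.45998,-3.49264) → ×s → (2.17444,-3.08724) → (2.17,-3.09)
v6: (0.5,5) → rotate → (3.84953,-3.22972) → ×s → (3.40271,-2.85484) → (3.40,-2.85)
v7: (-2,5) → rotate → (5.25783,-1.16412) → ×s → (4.64755,-1.02900) → (4.65,-1.03)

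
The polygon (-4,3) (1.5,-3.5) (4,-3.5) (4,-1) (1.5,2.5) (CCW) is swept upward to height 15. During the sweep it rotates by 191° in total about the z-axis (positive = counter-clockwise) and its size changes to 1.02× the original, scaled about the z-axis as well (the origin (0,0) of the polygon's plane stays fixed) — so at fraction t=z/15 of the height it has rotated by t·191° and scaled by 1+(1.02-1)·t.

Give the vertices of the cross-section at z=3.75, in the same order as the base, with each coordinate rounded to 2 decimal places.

Cross-section at z=3.75: (-4.93,-0.95) (3.62,-1.25) (5.31,0.61) (3.45,2.30) (-0.85,2.81)

t = z/height = 3.75/15 = 0.25
s = 1 + (scale-1)·z/height = 1 + (1.02-1)·3.75/15 = 1.005000
θ = twist·z/height = 191°·3.75/15 = 47.7500° = 0.833395 rad
cos θ = 0.672367, sin θ = 0.740218 (intermediates below are computed at full precision and shown rounded to 5 d.p.)
v1: (-4,3) → rotate → (-4.91012,-0.94377) → ×s → (-4.93467,-0.94849) → (-4.93,-0.95)
v2: (1.5,-3.5) → rotate → (3.59931,-1.24296) → ×s → (3.61731,-1.24917) → (3.62,-1.25)
v3: (4,-3.5) → rotate → (5.28023,0.60759) → ×s → (5.30663,0.61063) → (5.31,0.61)
v4: (4,-1) → rotate → (3.42969,2.28851) → ×s → (3.44683,2.29995) → (3.45,2.30)
v5: (1.5,2.5) → rotate → (-0.84200,2.79124) → ×s → (-0.84621,2.80520) → (-0.85,2.81)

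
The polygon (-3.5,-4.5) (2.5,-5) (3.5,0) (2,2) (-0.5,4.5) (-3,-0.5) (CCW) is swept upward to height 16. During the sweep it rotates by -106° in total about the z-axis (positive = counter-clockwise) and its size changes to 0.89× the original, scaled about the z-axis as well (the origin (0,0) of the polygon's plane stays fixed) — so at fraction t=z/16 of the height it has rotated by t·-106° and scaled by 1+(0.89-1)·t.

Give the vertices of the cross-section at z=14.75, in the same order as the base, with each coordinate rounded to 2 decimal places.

Cross-section at z=14.75: (-3.58,3.66) (-4.75,-1.62) (-0.42,-3.12) (1.54,-2.02) (4.07,-0.10) (-0.08,2.73)

t = z/height = 14.75/16 = 0.921875
s = 1 + (scale-1)·z/height = 1 + (0.89-1)·14.75/16 = 0.898594
θ = twist·z/height = -106°·14.75/16 = -97.7188° = -1.705514 rad
cos θ = -0.134310, sin θ = -0.990939 (intermediates below are computed at full precision and shown rounded to 5 d.p.)
v1: (-3.5,-4.5) → rotate → (-3.98914,4.07268) → ×s → (-3.58462,3.65969) → (-3.58,3.66)
v2: (2.5,-5) → rotate → (-5.29047,-1.80580) → ×s → (-4.75399,-1.62268) → (-4.75,-1.62)
v3: (3.5,0) → rotate → (-0.47009,-3.46829) → ×s → (-0.42242,-3.11658) → (-0.42,-3.12)
v4: (2,2) → rotate → (1.71326,-2.25050) → ×s → (1.53952,-2.02228) → (1.54,-2.02)
v5: (-0.5,4.5) → rotate → (4.52638,-0.10893) → ×s → (4.06738,-0.09788) → (4.07,-0.10)
v6: (-3,-0.5) → rotate → (-0.09254,3.03997) → ×s → (-0.08315,2.73170) → (-0.08,2.73)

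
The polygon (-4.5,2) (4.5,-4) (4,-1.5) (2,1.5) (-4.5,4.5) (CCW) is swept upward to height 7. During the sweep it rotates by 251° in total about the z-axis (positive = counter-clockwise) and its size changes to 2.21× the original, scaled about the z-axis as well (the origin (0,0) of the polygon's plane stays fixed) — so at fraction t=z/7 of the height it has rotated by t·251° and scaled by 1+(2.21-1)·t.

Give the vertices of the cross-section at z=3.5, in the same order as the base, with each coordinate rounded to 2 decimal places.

t = z/height = 3.5/7 = 0.5
s = 1 + (scale-1)·z/height = 1 + (2.21-1)·3.5/7 = 1.605000
θ = twist·z/height = 251°·3.5/7 = 125.5000° = 2.190388 rad
cos θ = -0.580703, sin θ = 0.814116 (intermediates below are computed at full precision and shown rounded to 5 d.p.)
v1: (-4.5,2) → rotate → (0.98493,-4.82493) → ×s → (1.58082,-7.74401) → (1.58,-7.74)
v2: (4.5,-4) → rotate → (0.64330,5.98633) → ×s → (1.03249,9.60806) → (1.03,9.61)
v3: (4,-1.5) → rotate → (-1.10164,4.12752) → ×s → (-1.76813,6.62466) → (-1.77,6.62)
v4: (2,1.5) → rotate → (-2.38258,0.75718) → ×s → (-3.82404,1.21527) → (-3.82,1.22)
v5: (-4.5,4.5) → rotate → (-1.05036,-6.27668) → ×s → (-1.68582,-10.07408) → (-1.69,-10.07)

Cross-section at z=3.5: (1.58,-7.74) (1.03,9.61) (-1.77,6.62) (-3.82,1.22) (-1.69,-10.07)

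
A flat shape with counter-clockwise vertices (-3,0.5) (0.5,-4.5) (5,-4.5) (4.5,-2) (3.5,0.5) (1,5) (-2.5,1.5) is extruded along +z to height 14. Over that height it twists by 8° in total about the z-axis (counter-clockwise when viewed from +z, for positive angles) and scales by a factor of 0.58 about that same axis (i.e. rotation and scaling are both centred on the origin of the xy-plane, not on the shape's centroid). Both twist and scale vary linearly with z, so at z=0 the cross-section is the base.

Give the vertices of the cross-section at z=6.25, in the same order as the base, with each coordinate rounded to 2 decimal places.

Cross-section at z=6.25: (-2.46,0.25) (0.63,-3.62) (4.28,-3.40) (3.75,-1.39) (2.81,0.58) (0.56,4.11) (-2.10,1.09)

t = z/height = 6.25/14 = 0.446429
s = 1 + (scale-1)·z/height = 1 + (0.58-1)·6.25/14 = 0.812500
θ = twist·z/height = 8°·6.25/14 = 3.5714° = 0.062333 rad
cos θ = 0.998058, sin θ = 0.062293 (intermediates below are computed at full precision and shown rounded to 5 d.p.)
v1: (-3,0.5) → rotate → (-3.02532,0.31215) → ×s → (-2.45807,0.25362) → (-2.46,0.25)
v2: (0.5,-4.5) → rotate → (0.77935,-4.46011) → ×s → (0.63322,-3.62384) → (0.63,-3.62)
v3: (5,-4.5) → rotate → (5.27061,-4.17980) → ×s → (4.28237,-3.39608) → (4.28,-3.40)
v4: (4.5,-2) → rotate → (4.61585,-1.71580) → ×s → (3.75038,-1.39409) → (3.75,-1.39)
v5: (3.5,0.5) → rotate → (3.46206,0.71705) → ×s → (2.81292,0.58261) → (2.81,0.58)
v6: (1,5) → rotate → (0.68659,5.05258) → ×s → (0.55786,4.10522) → (0.56,4.11)
v7: (-2.5,1.5) → rotate → (-2.58858,1.34135) → ×s → (-2.10322,1.08985) → (-2.10,1.09)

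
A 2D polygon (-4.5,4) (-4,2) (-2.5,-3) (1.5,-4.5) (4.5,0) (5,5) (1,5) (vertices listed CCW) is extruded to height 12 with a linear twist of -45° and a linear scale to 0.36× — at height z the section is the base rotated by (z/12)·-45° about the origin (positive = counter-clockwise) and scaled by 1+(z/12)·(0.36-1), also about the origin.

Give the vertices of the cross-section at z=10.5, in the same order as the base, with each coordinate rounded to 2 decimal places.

t = z/height = 10.5/12 = 0.875
s = 1 + (scale-1)·z/height = 1 + (0.36-1)·10.5/12 = 0.440000
θ = twist·z/height = -45°·10.5/12 = -39.3750° = -0.687223 rad
cos θ = 0.773010, sin θ = -0.634393 (intermediates below are computed at full precision and shown rounded to 5 d.p.)
v1: (-4.5,4) → rotate → (-0.94097,5.94681) → ×s → (-0.41403,2.61660) → (-0.41,2.62)
v2: (-4,2) → rotate → (-1.82326,4.08359) → ×s → (-0.80223,1.79678) → (-0.80,1.80)
v3: (-2.5,-3) → rotate → (-3.83571,-0.73305) → ×s → (-1.68771,-0.32254) → (-1.69,-0.32)
v4: (1.5,-4.5) → rotate → (-1.69525,-4.43014) → ×s → (-0.74591,-1.94926) → (-0.75,-1.95)
v5: (4.5,0) → rotate → (3.47855,-2.85477) → ×s → (1.53056,-1.25610) → (1.53,-1.26)
v6: (5,5) → rotate → (7.03702,0.69309) → ×s → (3.09629,0.30496) → (3.10,0.30)
v7: (1,5) → rotate → (3.94498,3.23066) → ×s → (1.73579,1.42149) → (1.74,1.42)

Cross-section at z=10.5: (-0.41,2.62) (-0.80,1.80) (-1.69,-0.32) (-0.75,-1.95) (1.53,-1.26) (3.10,0.30) (1.74,1.42)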